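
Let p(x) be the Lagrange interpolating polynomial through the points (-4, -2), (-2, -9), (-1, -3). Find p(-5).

Evaluate each Lagrange basis at x = -5:
L_0(-5) = (-3)·(-4)/[(-2)·(-3)] = 2
L_1(-5) = (-1)·(-4)/[(2)·(-1)] = -2
L_2(-5) = (-1)·(-3)/[(3)·(1)] = 1
Sum: (-2)·(2) + (-9)·(-2) + (-3)·(1) = 11

11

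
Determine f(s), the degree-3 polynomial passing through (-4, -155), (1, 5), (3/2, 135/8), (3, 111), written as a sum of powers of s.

Newton's divided differences:
f[-4,1] = (5 - (-155)) / (1 - (-4)) = 32
f[1,3/2] = (135/8 - 5) / (3/2 - 1) = 95/4
f[3/2,3] = (111 - 135/8) / (3 - 3/2) = 251/4
f[-4,1,3/2] = (95/4 - 32) / (3/2 - (-4)) = -3/2
f[1,3/2,3] = (251/4 - 95/4) / (3 - 1) = 39/2
f[-4,1,3/2,3] = (39/2 - (-3/2)) / (3 - (-4)) = 3
f(s) = -155 + 32·(s + 4) + (-3/2)·(s + 4)(s - 1) + 3·(s + 4)(s - 1)(s - 3/2)
Expanding: f(s) = 3s^3 + 3s^2 + 2s - 3

f(s) = 3s^3 + 3s^2 + 2s - 3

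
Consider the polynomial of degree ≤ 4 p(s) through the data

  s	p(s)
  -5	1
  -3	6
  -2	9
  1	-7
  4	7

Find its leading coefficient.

17/168

The leading coefficient equals the top divided difference p[-5,-3,-2,1,4].
p[-5,-3] = (6 - 1) / (-3 - (-5)) = 5/2
p[-3,-2] = (9 - 6) / (-2 - (-3)) = 3
p[-2,1] = (-7 - 9) / (1 - (-2)) = -16/3
p[1,4] = (7 - (-7)) / (4 - 1) = 14/3
p[-5,-3,-2] = (3 - 5/2) / (-2 - (-5)) = 1/6
p[-3,-2,1] = (-16/3 - 3) / (1 - (-3)) = -25/12
p[-2,1,4] = (14/3 - (-16/3)) / (4 - (-2)) = 5/3
p[-5,-3,-2,1] = (-25/12 - 1/6) / (1 - (-5)) = -3/8
p[-3,-2,1,4] = (5/3 - (-25/12)) / (4 - (-3)) = 15/28
p[-5,-3,-2,1,4] = (15/28 - (-3/8)) / (4 - (-5)) = 17/168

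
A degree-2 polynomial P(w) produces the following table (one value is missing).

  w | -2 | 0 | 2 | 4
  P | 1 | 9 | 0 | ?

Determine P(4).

The 3 known values determine P uniquely (degree ≤ 2).
L_0(4) = (4)·(2)/[(-2)·(-4)] = 1
L_1(4) = (6)·(2)/[(2)·(-2)] = -3
L_2(4) = (6)·(4)/[(4)·(2)] = 3
Sum: 1·(1) + 9·(-3) + 0 = -26

-26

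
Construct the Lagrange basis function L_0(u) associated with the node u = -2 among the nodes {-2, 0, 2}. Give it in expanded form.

L_0(u) = (1/8)u^2 - (1/4)u

L_0(u) = u(u - 2) / [(-2)·(-4)]
       = (u^2 - 2u) / (8)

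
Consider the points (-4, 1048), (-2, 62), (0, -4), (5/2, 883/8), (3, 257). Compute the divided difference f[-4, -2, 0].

f[-4,-2] = (62 - 1048) / (-2 - (-4)) = -493
f[-2,0] = (-4 - 62) / (0 - (-2)) = -33
f[-4,-2,0] = (-33 - (-493)) / (0 - (-4)) = 115

115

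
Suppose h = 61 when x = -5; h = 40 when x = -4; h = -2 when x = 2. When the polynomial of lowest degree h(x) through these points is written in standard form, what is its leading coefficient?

L_0(x) = (x + 4)(x - 2) / [7] = (1/7)x^2 + (2/7)x - 8/7
L_1(x) = (x + 5)(x - 2) / [-6] = -(1/6)x^2 - (1/2)x + 5/3
L_2(x) = (x + 5)(x + 4) / [42] = (1/42)x^2 + (3/14)x + 10/21
h(x) = 61·L_0 + 40·L_1 + (-2)·L_2
Only the coefficient of x^2 is needed; take it from each L_i and combine:
61·(1/7) + 40·(-1/6) + (-2)·(1/42) = 2

2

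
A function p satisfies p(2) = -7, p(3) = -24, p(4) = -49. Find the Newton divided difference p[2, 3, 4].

p[2,3] = (-24 - (-7)) / (3 - 2) = -17
p[3,4] = (-49 - (-24)) / (4 - 3) = -25
p[2,3,4] = (-25 - (-17)) / (4 - 2) = -4

-4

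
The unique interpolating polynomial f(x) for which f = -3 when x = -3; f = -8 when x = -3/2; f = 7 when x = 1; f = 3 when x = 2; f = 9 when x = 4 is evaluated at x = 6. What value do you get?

L_0(6) = (15/2)·(5)·(4)·(2)/[(-3/2)·(-4)·(-5)·(-7)] = 10/7
L_1(6) = (9)·(5)·(4)·(2)/[(3/2)·(-5/2)·(-7/2)·(-11/2)] = -384/77
L_2(6) = (9)·(15/2)·(4)·(2)/[(4)·(5/2)·(-1)·(-3)] = 18
L_3(6) = (9)·(15/2)·(5)·(2)/[(5)·(7/2)·(1)·(-2)] = -135/7
L_4(6) = (9)·(15/2)·(5)·(4)/[(7)·(11/2)·(3)·(2)] = 450/77
Sum: (-3)·(10/7) + (-8)·(-384/77) + 7·(18) + 3·(-135/7) + 9·(450/77) = 12039/77

12039/77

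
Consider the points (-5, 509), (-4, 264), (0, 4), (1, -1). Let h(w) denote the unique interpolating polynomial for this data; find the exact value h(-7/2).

179

L_0(-7/2) = (1/2)·(-7/2)·(-9/2)/[(-1)·(-5)·(-6)] = -21/80
L_1(-7/2) = (3/2)·(-7/2)·(-9/2)/[(1)·(-4)·(-5)] = 189/160
L_2(-7/2) = (3/2)·(1/2)·(-9/2)/[(5)·(4)·(-1)] = 27/160
L_3(-7/2) = (3/2)·(1/2)·(-7/2)/[(6)·(5)·(1)] = -7/80
Sum: 509·(-21/80) + 264·(189/160) + 4·(27/160) + (-1)·(-7/80) = 179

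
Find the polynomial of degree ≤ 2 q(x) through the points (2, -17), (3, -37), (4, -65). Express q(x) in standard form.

Newton's divided differences:
q[2,3] = (-37 - (-17)) / (3 - 2) = -20
q[3,4] = (-65 - (-37)) / (4 - 3) = -28
q[2,3,4] = (-28 - (-20)) / (4 - 2) = -4
q(x) = -17 + (-20)·(x - 2) + (-4)·(x - 2)(x - 3)
Expanding: q(x) = -4x^2 - 1

q(x) = -4x^2 - 1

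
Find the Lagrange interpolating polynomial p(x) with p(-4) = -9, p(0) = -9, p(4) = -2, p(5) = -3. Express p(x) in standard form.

p(x) = -(41/480)x^3 + (7/32)x^2 + (269/120)x - 9

L_0(x) = x(x - 4)(x - 5) / [-288] = -(1/288)x^3 + (1/32)x^2 - (5/72)x
L_1(x) = (x + 4)(x - 4)(x - 5) / [80] = (1/80)x^3 - (1/16)x^2 - (1/5)x + 1
L_2(x) = (x + 4)x(x - 5) / [-32] = -(1/32)x^3 + (1/32)x^2 + (5/8)x
L_3(x) = (x + 4)x(x - 4) / [45] = (1/45)x^3 - (16/45)x
p(x) = (-9)·L_0 + (-9)·L_1 + (-2)·L_2 + (-3)·L_3
  (-9)·L_0(x) = (1/32)x^3 - (9/32)x^2 + (5/8)x
  (-9)·L_1(x) = -(9/80)x^3 + (9/16)x^2 + (9/5)x - 9
  (-2)·L_2(x) = (1/16)x^3 - (1/16)x^2 - (5/4)x
  (-3)·L_3(x) = -(1/15)x^3 + (16/15)x
Adding term by term: -(41/480)x^3 + (7/32)x^2 + (269/120)x - 9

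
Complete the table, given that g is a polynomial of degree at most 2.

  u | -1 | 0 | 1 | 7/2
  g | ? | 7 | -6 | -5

968/35

The 3 known values determine g uniquely (degree ≤ 2).
L_0(-1) = (-2)·(-9/2)/[(-1)·(-7/2)] = 18/7
L_1(-1) = (-1)·(-9/2)/[(1)·(-5/2)] = -9/5
L_2(-1) = (-1)·(-2)/[(7/2)·(5/2)] = 8/35
Sum: 7·(18/7) + (-6)·(-9/5) + (-5)·(8/35) = 968/35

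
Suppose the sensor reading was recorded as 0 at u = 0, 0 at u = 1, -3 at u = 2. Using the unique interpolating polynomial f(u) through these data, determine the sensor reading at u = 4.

Using Newton's divided-difference form:
f[0,1] = (0 - 0) / (1 - 0) = 0
f[1,2] = (-3 - 0) / (2 - 1) = -3
f[0,1,2] = (-3 - 0) / (2 - 0) = -3/2
f(4) = 0 + 0·(4) + (-3/2)·(4)·(3) = -18

-18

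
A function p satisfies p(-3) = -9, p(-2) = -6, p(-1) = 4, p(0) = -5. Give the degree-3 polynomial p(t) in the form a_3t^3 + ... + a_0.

p(t) = -(13/3)t^3 - (45/2)t^2 - (163/6)t - 5

Newton's divided differences:
p[-3,-2] = (-6 - (-9)) / (-2 - (-3)) = 3
p[-2,-1] = (4 - (-6)) / (-1 - (-2)) = 10
p[-1,0] = (-5 - 4) / (0 - (-1)) = -9
p[-3,-2,-1] = (10 - 3) / (-1 - (-3)) = 7/2
p[-2,-1,0] = (-9 - 10) / (0 - (-2)) = -19/2
p[-3,-2,-1,0] = (-19/2 - 7/2) / (0 - (-3)) = -13/3
p(t) = -9 + 3·(t + 3) + (7/2)·(t + 3)(t + 2) + (-13/3)·(t + 3)(t + 2)(t + 1)
Expanding: p(t) = -(13/3)t^3 - (45/2)t^2 - (163/6)t - 5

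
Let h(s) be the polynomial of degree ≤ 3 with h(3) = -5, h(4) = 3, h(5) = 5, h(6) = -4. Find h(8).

L_0(8) = (4)·(3)·(2)/[(-1)·(-2)·(-3)] = -4
L_1(8) = (5)·(3)·(2)/[(1)·(-1)·(-2)] = 15
L_2(8) = (5)·(4)·(2)/[(2)·(1)·(-1)] = -20
L_3(8) = (5)·(4)·(3)/[(3)·(2)·(1)] = 10
Sum: (-5)·(-4) + 3·(15) + 5·(-20) + (-4)·(10) = -75

-75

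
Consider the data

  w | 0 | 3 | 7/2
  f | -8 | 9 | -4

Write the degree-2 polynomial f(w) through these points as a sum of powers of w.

f(w) = -(190/21)w^2 + (689/21)w - 8

L_0(w) = (w - 3)(w - 7/2) / [21/2] = (2/21)w^2 - (13/21)w + 1
L_1(w) = w(w - 7/2) / [-3/2] = -(2/3)w^2 + (7/3)w
L_2(w) = w(w - 3) / [7/4] = (4/7)w^2 - (12/7)w
f(w) = (-8)·L_0 + 9·L_1 + (-4)·L_2
  (-8)·L_0(w) = -(16/21)w^2 + (104/21)w - 8
  9·L_1(w) = -6w^2 + 21w
  (-4)·L_2(w) = -(16/7)w^2 + (48/7)w
Adding term by term: -(190/21)w^2 + (689/21)w - 8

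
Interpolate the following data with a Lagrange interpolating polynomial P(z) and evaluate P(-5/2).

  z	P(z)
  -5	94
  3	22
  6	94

121/4

Evaluate each Lagrange basis at z = -5/2:
L_0(-5/2) = (-11/2)·(-17/2)/[(-8)·(-11)] = 17/32
L_1(-5/2) = (5/2)·(-17/2)/[(8)·(-3)] = 85/96
L_2(-5/2) = (5/2)·(-11/2)/[(11)·(3)] = -5/12
Sum: 94·(17/32) + 22·(85/96) + 94·(-5/12) = 121/4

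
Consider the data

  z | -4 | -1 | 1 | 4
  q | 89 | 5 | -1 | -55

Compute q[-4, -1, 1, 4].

q[-4,-1] = (5 - 89) / (-1 - (-4)) = -28
q[-1,1] = (-1 - 5) / (1 - (-1)) = -3
q[1,4] = (-55 - (-1)) / (4 - 1) = -18
q[-4,-1,1] = (-3 - (-28)) / (1 - (-4)) = 5
q[-1,1,4] = (-18 - (-3)) / (4 - (-1)) = -3
q[-4,-1,1,4] = (-3 - 5) / (4 - (-4)) = -1

-1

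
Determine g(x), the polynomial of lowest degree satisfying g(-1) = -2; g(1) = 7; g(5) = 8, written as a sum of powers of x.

Build the Lagrange basis polynomials:
L_0(x) = (x - 1)(x - 5) / [12] = (1/12)x^2 - (1/2)x + 5/12
L_1(x) = (x + 1)(x - 5) / [-8] = -(1/8)x^2 + (1/2)x + 5/8
L_2(x) = (x + 1)(x - 1) / [24] = (1/24)x^2 - 1/24
g(x) = (-2)·L_0 + 7·L_1 + 8·L_2
  (-2)·L_0(x) = -(1/6)x^2 + x - 5/6
  7·L_1(x) = -(7/8)x^2 + (7/2)x + 35/8
  8·L_2(x) = (1/3)x^2 - 1/3
Adding term by term: -(17/24)x^2 + (9/2)x + 77/24

g(x) = -(17/24)x^2 + (9/2)x + 77/24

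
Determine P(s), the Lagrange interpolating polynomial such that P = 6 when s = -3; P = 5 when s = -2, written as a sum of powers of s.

P(s) = -s + 3

Build the Lagrange basis polynomials:
L_0(s) = (s + 2) / [-1] = -s - 2
L_1(s) = (s + 3) / [1] = s + 3
P(s) = 6·L_0 + 5·L_1
  6·L_0(s) = -6s - 12
  5·L_1(s) = 5s + 15
Adding term by term: -s + 3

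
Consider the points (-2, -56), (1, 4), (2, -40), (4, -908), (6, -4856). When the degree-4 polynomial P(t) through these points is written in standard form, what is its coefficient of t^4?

Build the Lagrange basis polynomials:
L_0(t) = (t - 1)(t - 2)(t - 4)(t - 6) / [576] = (1/576)t^4 - (13/576)t^3 + (7/72)t^2 - (23/144)t + 1/12
L_1(t) = (t + 2)(t - 2)(t - 4)(t - 6) / [-45] = -(1/45)t^4 + (2/9)t^3 - (4/9)t^2 - (8/9)t + 32/15
L_2(t) = (t + 2)(t - 1)(t - 4)(t - 6) / [32] = (1/32)t^4 - (9/32)t^3 + (3/8)t^2 + (11/8)t - 3/2
L_3(t) = (t + 2)(t - 1)(t - 2)(t - 6) / [-72] = -(1/72)t^4 + (7/72)t^3 - (1/36)t^2 - (7/18)t + 1/3
L_4(t) = (t + 2)(t - 1)(t - 2)(t - 4) / [320] = (1/320)t^4 - (1/64)t^3 + (1/16)t - 1/20
P(t) = (-56)·L_0 + 4·L_1 + (-40)·L_2 + (-908)·L_3 + (-4856)·L_4
Only the coefficient of t^4 is needed; take it from each L_i and combine:
(-56)·(1/576) + 4·(-1/45) + (-40)·(1/32) + (-908)·(-1/72) + (-4856)·(1/320) = -4

-4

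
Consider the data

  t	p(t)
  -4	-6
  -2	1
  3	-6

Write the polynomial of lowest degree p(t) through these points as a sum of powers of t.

L_0(t) = (t + 2)(t - 3) / [14] = (1/14)t^2 - (1/14)t - 3/7
L_1(t) = (t + 4)(t - 3) / [-10] = -(1/10)t^2 - (1/10)t + 6/5
L_2(t) = (t + 4)(t + 2) / [35] = (1/35)t^2 + (6/35)t + 8/35
p(t) = (-6)·L_0 + 1·L_1 + (-6)·L_2
  (-6)·L_0(t) = -(3/7)t^2 + (3/7)t + 18/7
  1·L_1(t) = -(1/10)t^2 - (1/10)t + 6/5
  (-6)·L_2(t) = -(6/35)t^2 - (36/35)t - 48/35
Adding term by term: -(7/10)t^2 - (7/10)t + 12/5

p(t) = -(7/10)t^2 - (7/10)t + 12/5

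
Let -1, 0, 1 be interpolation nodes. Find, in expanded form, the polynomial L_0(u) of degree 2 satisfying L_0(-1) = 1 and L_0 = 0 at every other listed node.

L_0(u) = (1/2)u^2 - (1/2)u

L_0(u) = u(u - 1) / [(-1)·(-2)]
       = (u^2 - u) / (2)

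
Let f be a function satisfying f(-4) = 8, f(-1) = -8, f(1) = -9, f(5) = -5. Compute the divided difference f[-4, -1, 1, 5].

f[-4,-1] = (-8 - 8) / (-1 - (-4)) = -16/3
f[-1,1] = (-9 - (-8)) / (1 - (-1)) = -1/2
f[1,5] = (-5 - (-9)) / (5 - 1) = 1
f[-4,-1,1] = (-1/2 - (-16/3)) / (1 - (-4)) = 29/30
f[-1,1,5] = (1 - (-1/2)) / (5 - (-1)) = 1/4
f[-4,-1,1,5] = (1/4 - 29/30) / (5 - (-4)) = -43/540

-43/540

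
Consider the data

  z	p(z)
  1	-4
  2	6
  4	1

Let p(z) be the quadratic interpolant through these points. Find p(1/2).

Using Newton's divided-difference form:
p[1,2] = (6 - (-4)) / (2 - 1) = 10
p[2,4] = (1 - 6) / (4 - 2) = -5/2
p[1,2,4] = (-5/2 - 10) / (4 - 1) = -25/6
p(1/2) = -4 + 10·(-1/2) + (-25/6)·(-1/2)·(-3/2) = -97/8

-97/8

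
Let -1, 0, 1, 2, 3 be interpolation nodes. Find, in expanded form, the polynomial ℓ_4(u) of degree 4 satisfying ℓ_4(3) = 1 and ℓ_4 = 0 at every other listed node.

ℓ_4(u) = (u + 1)u(u - 1)(u - 2) / [(4)·(3)·(2)·(1)]
       = (u^4 - 2u^3 - u^2 + 2u) / (24)

ℓ_4(u) = (1/24)u^4 - (1/12)u^3 - (1/24)u^2 + (1/12)u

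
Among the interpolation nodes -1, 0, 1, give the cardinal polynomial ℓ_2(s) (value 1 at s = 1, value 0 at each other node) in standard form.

ℓ_2(s) = (s + 1)s / [(2)·(1)]
       = (s^2 + s) / (2)

ℓ_2(s) = (1/2)s^2 + (1/2)s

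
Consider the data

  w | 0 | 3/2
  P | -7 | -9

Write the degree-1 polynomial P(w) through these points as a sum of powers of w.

P(w) = -(4/3)w - 7

L_0(w) = (w - 3/2) / [-3/2] = -(2/3)w + 1
L_1(w) = w / [3/2] = (2/3)w
P(w) = (-7)·L_0 + (-9)·L_1
  (-7)·L_0(w) = (14/3)w - 7
  (-9)·L_1(w) = -6w
Adding term by term: -(4/3)w - 7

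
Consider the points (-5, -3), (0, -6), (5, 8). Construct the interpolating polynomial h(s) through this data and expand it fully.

Build the Lagrange basis polynomials:
L_0(s) = s(s - 5) / [50] = (1/50)s^2 - (1/10)s
L_1(s) = (s + 5)(s - 5) / [-25] = -(1/25)s^2 + 1
L_2(s) = (s + 5)s / [50] = (1/50)s^2 + (1/10)s
h(s) = (-3)·L_0 + (-6)·L_1 + 8·L_2
  (-3)·L_0(s) = -(3/50)s^2 + (3/10)s
  (-6)·L_1(s) = (6/25)s^2 - 6
  8·L_2(s) = (4/25)s^2 + (4/5)s
Adding term by term: (17/50)s^2 + (11/10)s - 6

h(s) = (17/50)s^2 + (11/10)s - 6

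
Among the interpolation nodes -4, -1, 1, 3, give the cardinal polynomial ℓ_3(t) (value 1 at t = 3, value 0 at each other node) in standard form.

ℓ_3(t) = (t + 4)(t + 1)(t - 1) / [(7)·(4)·(2)]
       = (t^3 + 4t^2 - t - 4) / (56)

ℓ_3(t) = (1/56)t^3 + (1/14)t^2 - (1/56)t - 1/14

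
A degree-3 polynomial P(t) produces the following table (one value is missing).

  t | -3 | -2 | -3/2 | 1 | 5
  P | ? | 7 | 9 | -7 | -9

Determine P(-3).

-2707/455

The 4 known values determine P uniquely (degree ≤ 3).
Evaluate each Lagrange basis at t = -3:
L_0(-3) = (-3/2)·(-4)·(-8)/[(-1/2)·(-3)·(-7)] = 32/7
L_1(-3) = (-1)·(-4)·(-8)/[(1/2)·(-5/2)·(-13/2)] = -256/65
L_2(-3) = (-1)·(-3/2)·(-8)/[(3)·(5/2)·(-4)] = 2/5
L_3(-3) = (-1)·(-3/2)·(-4)/[(7)·(13/2)·(4)] = -3/91
Sum: 7·(32/7) + 9·(-256/65) + (-7)·(2/5) + (-9)·(-3/91) = -2707/455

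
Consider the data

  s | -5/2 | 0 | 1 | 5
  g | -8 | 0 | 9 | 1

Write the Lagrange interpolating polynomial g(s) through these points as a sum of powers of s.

L_0(s) = s(s - 1)(s - 5) / [-525/8] = -(8/525)s^3 + (16/175)s^2 - (8/105)s
L_1(s) = (s + 5/2)(s - 1)(s - 5) / [25/2] = (2/25)s^3 - (7/25)s^2 - (4/5)s + 1
L_2(s) = (s + 5/2)s(s - 5) / [-14] = -(1/14)s^3 + (5/28)s^2 + (25/28)s
L_3(s) = (s + 5/2)s(s - 1) / [150] = (1/150)s^3 + (1/100)s^2 - (1/60)s
g(s) = (-8)·L_0 + 0·L_1 + 9·L_2 + 1·L_3
  (-8)·L_0(s) = (64/525)s^3 - (128/175)s^2 + (64/105)s
  0·L_1(s) = 0
  9·L_2(s) = -(9/14)s^3 + (45/28)s^2 + (225/28)s
  1·L_3(s) = (1/150)s^3 + (1/100)s^2 - (1/60)s
Adding term by term: -(18/35)s^3 + (31/35)s^2 + (302/35)s

g(s) = -(18/35)s^3 + (31/35)s^2 + (302/35)s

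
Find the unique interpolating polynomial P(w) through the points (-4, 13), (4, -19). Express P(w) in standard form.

Build the Lagrange basis polynomials:
L_0(w) = (w - 4) / [-8] = -(1/8)w + 1/2
L_1(w) = (w + 4) / [8] = (1/8)w + 1/2
P(w) = 13·L_0 + (-19)·L_1
  13·L_0(w) = -(13/8)w + 13/2
  (-19)·L_1(w) = -(19/8)w - 19/2
Adding term by term: -4w - 3

P(w) = -4w - 3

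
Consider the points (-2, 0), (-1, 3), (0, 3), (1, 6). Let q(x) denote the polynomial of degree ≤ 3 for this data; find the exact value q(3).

45

Evaluate each Lagrange basis at x = 3:
L_0(3) = (4)·(3)·(2)/[(-1)·(-2)·(-3)] = -4
L_1(3) = (5)·(3)·(2)/[(1)·(-1)·(-2)] = 15
L_2(3) = (5)·(4)·(2)/[(2)·(1)·(-1)] = -20
L_3(3) = (5)·(4)·(3)/[(3)·(2)·(1)] = 10
Sum: 0 + 3·(15) + 3·(-20) + 6·(10) = 45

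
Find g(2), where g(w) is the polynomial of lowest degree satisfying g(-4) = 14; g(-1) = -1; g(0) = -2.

2

Evaluate each Lagrange basis at w = 2:
L_0(2) = (3)·(2)/[(-3)·(-4)] = 1/2
L_1(2) = (6)·(2)/[(3)·(-1)] = -4
L_2(2) = (6)·(3)/[(4)·(1)] = 9/2
Sum: 14·(1/2) + (-1)·(-4) + (-2)·(9/2) = 2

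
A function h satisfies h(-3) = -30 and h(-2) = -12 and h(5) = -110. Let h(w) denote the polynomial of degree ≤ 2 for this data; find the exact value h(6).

-156

Evaluate each Lagrange basis at w = 6:
L_0(6) = (8)·(1)/[(-1)·(-8)] = 1
L_1(6) = (9)·(1)/[(1)·(-7)] = -9/7
L_2(6) = (9)·(8)/[(8)·(7)] = 9/7
Sum: (-30)·(1) + (-12)·(-9/7) + (-110)·(9/7) = -156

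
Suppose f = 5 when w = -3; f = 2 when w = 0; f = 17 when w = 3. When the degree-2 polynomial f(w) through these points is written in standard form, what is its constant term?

2

Build the Lagrange basis polynomials:
L_0(w) = w(w - 3) / [18] = (1/18)w^2 - (1/6)w
L_1(w) = (w + 3)(w - 3) / [-9] = -(1/9)w^2 + 1
L_2(w) = (w + 3)w / [18] = (1/18)w^2 + (1/6)w
f(w) = 5·L_0 + 2·L_1 + 17·L_2
Only the constant term is needed; take it from each L_i and combine:
5·(0) + 2·(1) + 17·(0) = 2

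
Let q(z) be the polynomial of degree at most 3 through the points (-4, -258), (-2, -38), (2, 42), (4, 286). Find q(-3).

-113

L_0(-3) = (-1)·(-5)·(-7)/[(-2)·(-6)·(-8)] = 35/96
L_1(-3) = (1)·(-5)·(-7)/[(2)·(-4)·(-6)] = 35/48
L_2(-3) = (1)·(-1)·(-7)/[(6)·(4)·(-2)] = -7/48
L_3(-3) = (1)·(-1)·(-5)/[(8)·(6)·(2)] = 5/96
Sum: (-258)·(35/96) + (-38)·(35/48) + 42·(-7/48) + 286·(5/96) = -113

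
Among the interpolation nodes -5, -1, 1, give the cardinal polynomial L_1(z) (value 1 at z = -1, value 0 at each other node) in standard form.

L_1(z) = -(1/8)z^2 - (1/2)z + 5/8

L_1(z) = (z + 5)(z - 1) / [(4)·(-2)]
       = (z^2 + 4z - 5) / (-8)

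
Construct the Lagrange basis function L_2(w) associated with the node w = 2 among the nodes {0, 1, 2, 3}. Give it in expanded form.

L_2(w) = -(1/2)w^3 + 2w^2 - (3/2)w

L_2(w) = w(w - 1)(w - 3) / [(2)·(1)·(-1)]
       = (w^3 - 4w^2 + 3w) / (-2)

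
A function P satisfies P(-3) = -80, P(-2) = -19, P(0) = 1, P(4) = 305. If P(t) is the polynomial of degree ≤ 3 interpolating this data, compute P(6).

973

L_0(6) = (8)·(6)·(2)/[(-1)·(-3)·(-7)] = -32/7
L_1(6) = (9)·(6)·(2)/[(1)·(-2)·(-6)] = 9
L_2(6) = (9)·(8)·(2)/[(3)·(2)·(-4)] = -6
L_3(6) = (9)·(8)·(6)/[(7)·(6)·(4)] = 18/7
Sum: (-80)·(-32/7) + (-19)·(9) + 1·(-6) + 305·(18/7) = 973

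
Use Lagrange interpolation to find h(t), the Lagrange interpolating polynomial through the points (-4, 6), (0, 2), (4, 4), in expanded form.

L_0(t) = t(t - 4) / [32] = (1/32)t^2 - (1/8)t
L_1(t) = (t + 4)(t - 4) / [-16] = -(1/16)t^2 + 1
L_2(t) = (t + 4)t / [32] = (1/32)t^2 + (1/8)t
h(t) = 6·L_0 + 2·L_1 + 4·L_2
  6·L_0(t) = (3/16)t^2 - (3/4)t
  2·L_1(t) = -(1/8)t^2 + 2
  4·L_2(t) = (1/8)t^2 + (1/2)t
Adding term by term: (3/16)t^2 - (1/4)t + 2

h(t) = (3/16)t^2 - (1/4)t + 2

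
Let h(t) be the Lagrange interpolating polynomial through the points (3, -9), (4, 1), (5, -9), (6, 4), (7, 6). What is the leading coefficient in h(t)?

Build the Lagrange basis polynomials:
L_0(t) = (t - 4)(t - 5)(t - 6)(t - 7) / [24] = (1/24)t^4 - (11/12)t^3 + (179/24)t^2 - (319/12)t + 35
L_1(t) = (t - 3)(t - 5)(t - 6)(t - 7) / [-6] = -(1/6)t^4 + (7/2)t^3 - (161/6)t^2 + (177/2)t - 105
L_2(t) = (t - 3)(t - 4)(t - 6)(t - 7) / [4] = (1/4)t^4 - 5t^3 + (145/4)t^2 - (225/2)t + 126
L_3(t) = (t - 3)(t - 4)(t - 5)(t - 7) / [-6] = -(1/6)t^4 + (19/6)t^3 - (131/6)t^2 + (389/6)t - 70
L_4(t) = (t - 3)(t - 4)(t - 5)(t - 6) / [24] = (1/24)t^4 - (3/4)t^3 + (119/24)t^2 - (57/4)t + 15
h(t) = (-9)·L_0 + 1·L_1 + (-9)·L_2 + 4·L_3 + 6·L_4
Only the coefficient of t^4 is needed; take it from each L_i and combine:
(-9)·(1/24) + 1·(-1/6) + (-9)·(1/4) + 4·(-1/6) + 6·(1/24) = -77/24

-77/24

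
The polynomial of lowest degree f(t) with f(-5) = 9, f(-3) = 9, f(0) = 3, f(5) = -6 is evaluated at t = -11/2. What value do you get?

5253/640

L_0(-11/2) = (-5/2)·(-11/2)·(-21/2)/[(-2)·(-5)·(-10)] = 231/160
L_1(-11/2) = (-1/2)·(-11/2)·(-21/2)/[(2)·(-3)·(-8)] = -77/128
L_2(-11/2) = (-1/2)·(-5/2)·(-21/2)/[(5)·(3)·(-5)] = 7/40
L_3(-11/2) = (-1/2)·(-5/2)·(-11/2)/[(10)·(8)·(5)] = -11/640
Sum: 9·(231/160) + 9·(-77/128) + 3·(7/40) + (-6)·(-11/640) = 5253/640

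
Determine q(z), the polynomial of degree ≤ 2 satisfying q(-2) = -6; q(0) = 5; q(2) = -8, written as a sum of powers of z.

q(z) = -3z^2 - (1/2)z + 5

Newton's divided differences:
q[-2,0] = (5 - (-6)) / (0 - (-2)) = 11/2
q[0,2] = (-8 - 5) / (2 - 0) = -13/2
q[-2,0,2] = (-13/2 - 11/2) / (2 - (-2)) = -3
q(z) = -6 + (11/2)·(z + 2) + (-3)·(z + 2)z
Expanding: q(z) = -3z^2 - (1/2)z + 5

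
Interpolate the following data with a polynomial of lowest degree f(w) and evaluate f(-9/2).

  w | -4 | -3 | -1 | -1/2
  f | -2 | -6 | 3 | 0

37/5

Evaluate each Lagrange basis at w = -9/2:
L_0(-9/2) = (-3/2)·(-7/2)·(-4)/[(-1)·(-3)·(-7/2)] = 2
L_1(-9/2) = (-1/2)·(-7/2)·(-4)/[(1)·(-2)·(-5/2)] = -7/5
L_2(-9/2) = (-1/2)·(-3/2)·(-4)/[(3)·(2)·(-1/2)] = 1
L_3(-9/2) = (-1/2)·(-3/2)·(-7/2)/[(7/2)·(5/2)·(1/2)] = -3/5
Sum: (-2)·(2) + (-6)·(-7/5) + 3·(1) + 0 = 37/5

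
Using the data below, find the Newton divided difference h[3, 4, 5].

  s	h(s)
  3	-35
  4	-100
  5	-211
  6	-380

h[3,4] = (-100 - (-35)) / (4 - 3) = -65
h[4,5] = (-211 - (-100)) / (5 - 4) = -111
h[3,4,5] = (-111 - (-65)) / (5 - 3) = -23

-23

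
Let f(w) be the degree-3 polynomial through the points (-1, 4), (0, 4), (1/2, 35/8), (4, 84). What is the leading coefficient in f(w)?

The leading coefficient equals the top divided difference f[-1,0,1/2,4].
f[-1,0] = (4 - 4) / (0 - (-1)) = 0
f[0,1/2] = (35/8 - 4) / (1/2 - 0) = 3/4
f[1/2,4] = (84 - 35/8) / (4 - 1/2) = 91/4
f[-1,0,1/2] = (3/4 - 0) / (1/2 - (-1)) = 1/2
f[0,1/2,4] = (91/4 - 3/4) / (4 - 0) = 11/2
f[-1,0,1/2,4] = (11/2 - 1/2) / (4 - (-1)) = 1

1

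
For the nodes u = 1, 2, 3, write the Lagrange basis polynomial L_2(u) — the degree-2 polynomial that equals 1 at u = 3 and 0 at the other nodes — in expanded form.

L_2(u) = (1/2)u^2 - (3/2)u + 1

L_2(u) = (u - 1)(u - 2) / [(2)·(1)]
       = (u^2 - 3u + 2) / (2)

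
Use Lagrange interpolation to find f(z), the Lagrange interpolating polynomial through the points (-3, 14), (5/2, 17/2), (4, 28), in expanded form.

L_0(z) = (z - 5/2)(z - 4) / [77/2] = (2/77)z^2 - (13/77)z + 20/77
L_1(z) = (z + 3)(z - 4) / [-33/4] = -(4/33)z^2 + (4/33)z + 16/11
L_2(z) = (z + 3)(z - 5/2) / [21/2] = (2/21)z^2 + (1/21)z - 5/7
f(z) = 14·L_0 + (17/2)·L_1 + 28·L_2
  14·L_0(z) = (4/11)z^2 - (26/11)z + 40/11
  (17/2)·L_1(z) = -(34/33)z^2 + (34/33)z + 136/11
  28·L_2(z) = (8/3)z^2 + (4/3)z - 20
Adding term by term: 2z^2 - 4

f(z) = 2z^2 - 4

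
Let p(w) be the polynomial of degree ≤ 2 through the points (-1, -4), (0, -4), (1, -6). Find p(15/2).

-271/4

Using Newton's divided-difference form:
p[-1,0] = (-4 - (-4)) / (0 - (-1)) = 0
p[0,1] = (-6 - (-4)) / (1 - 0) = -2
p[-1,0,1] = (-2 - 0) / (1 - (-1)) = -1
p(15/2) = -4 + 0·(17/2) + (-1)·(17/2)·(15/2) = -271/4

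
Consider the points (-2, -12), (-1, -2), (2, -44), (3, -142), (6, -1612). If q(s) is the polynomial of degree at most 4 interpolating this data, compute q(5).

L_0(5) = (6)·(3)·(2)·(-1)/[(-1)·(-4)·(-5)·(-8)] = -9/40
L_1(5) = (7)·(3)·(2)·(-1)/[(1)·(-3)·(-4)·(-7)] = 1/2
L_2(5) = (7)·(6)·(2)·(-1)/[(4)·(3)·(-1)·(-4)] = -7/4
L_3(5) = (7)·(6)·(3)·(-1)/[(5)·(4)·(1)·(-3)] = 21/10
L_4(5) = (7)·(6)·(3)·(2)/[(8)·(7)·(4)·(3)] = 3/8
Sum: (-12)·(-9/40) + (-2)·(1/2) + (-44)·(-7/4) + (-142)·(21/10) + (-1612)·(3/8) = -824

-824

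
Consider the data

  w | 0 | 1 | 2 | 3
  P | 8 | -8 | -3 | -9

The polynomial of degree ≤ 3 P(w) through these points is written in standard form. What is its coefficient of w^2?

53/2

Build the Lagrange basis polynomials:
L_0(w) = (w - 1)(w - 2)(w - 3) / [-6] = -(1/6)w^3 + w^2 - (11/6)w + 1
L_1(w) = w(w - 2)(w - 3) / [2] = (1/2)w^3 - (5/2)w^2 + 3w
L_2(w) = w(w - 1)(w - 3) / [-2] = -(1/2)w^3 + 2w^2 - (3/2)w
L_3(w) = w(w - 1)(w - 2) / [6] = (1/6)w^3 - (1/2)w^2 + (1/3)w
P(w) = 8·L_0 + (-8)·L_1 + (-3)·L_2 + (-9)·L_3
Only the coefficient of w^2 is needed; take it from each L_i and combine:
8·(1) + (-8)·(-5/2) + (-3)·(2) + (-9)·(-1/2) = 53/2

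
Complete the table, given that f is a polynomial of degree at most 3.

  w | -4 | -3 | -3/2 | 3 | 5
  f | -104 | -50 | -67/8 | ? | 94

The 4 known values determine f uniquely (degree ≤ 3).
Evaluate each Lagrange basis at w = 3:
L_0(3) = (6)·(9/2)·(-2)/[(-1)·(-5/2)·(-9)] = 12/5
L_1(3) = (7)·(9/2)·(-2)/[(1)·(-3/2)·(-8)] = -21/4
L_2(3) = (7)·(6)·(-2)/[(5/2)·(3/2)·(-13/2)] = 224/65
L_3(3) = (7)·(6)·(9/2)/[(9)·(8)·(13/2)] = 21/52
Sum: (-104)·(12/5) + (-50)·(-21/4) + (-67/8)·(224/65) + 94·(21/52) = 22

22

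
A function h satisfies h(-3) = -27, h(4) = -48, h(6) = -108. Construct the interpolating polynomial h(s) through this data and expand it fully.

h(s) = -3s^2

Build the Lagrange basis polynomials:
L_0(s) = (s - 4)(s - 6) / [63] = (1/63)s^2 - (10/63)s + 8/21
L_1(s) = (s + 3)(s - 6) / [-14] = -(1/14)s^2 + (3/14)s + 9/7
L_2(s) = (s + 3)(s - 4) / [18] = (1/18)s^2 - (1/18)s - 2/3
h(s) = (-27)·L_0 + (-48)·L_1 + (-108)·L_2
  (-27)·L_0(s) = -(3/7)s^2 + (30/7)s - 72/7
  (-48)·L_1(s) = (24/7)s^2 - (72/7)s - 432/7
  (-108)·L_2(s) = -6s^2 + 6s + 72
Adding term by term: -3s^2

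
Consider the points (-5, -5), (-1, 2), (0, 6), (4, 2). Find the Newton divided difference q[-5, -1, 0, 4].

q[-5,-1] = (2 - (-5)) / (-1 - (-5)) = 7/4
q[-1,0] = (6 - 2) / (0 - (-1)) = 4
q[0,4] = (2 - 6) / (4 - 0) = -1
q[-5,-1,0] = (4 - 7/4) / (0 - (-5)) = 9/20
q[-1,0,4] = (-1 - 4) / (4 - (-1)) = -1
q[-5,-1,0,4] = (-1 - 9/20) / (4 - (-5)) = -29/180

-29/180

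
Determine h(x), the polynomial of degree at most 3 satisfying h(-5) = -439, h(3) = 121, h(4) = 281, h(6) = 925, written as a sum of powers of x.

h(x) = 4x^3 + 2x^2 - 2x + 1

Build the Lagrange basis polynomials:
L_0(x) = (x - 3)(x - 4)(x - 6) / [-792] = -(1/792)x^3 + (13/792)x^2 - (3/44)x + 1/11
L_1(x) = (x + 5)(x - 4)(x - 6) / [24] = (1/24)x^3 - (5/24)x^2 - (13/12)x + 5
L_2(x) = (x + 5)(x - 3)(x - 6) / [-18] = -(1/18)x^3 + (2/9)x^2 + (3/2)x - 5
L_3(x) = (x + 5)(x - 3)(x - 4) / [66] = (1/66)x^3 - (1/33)x^2 - (23/66)x + 10/11
h(x) = (-439)·L_0 + 121·L_1 + 281·L_2 + 925·L_3
  (-439)·L_0(x) = (439/792)x^3 - (5707/792)x^2 + (1317/44)x - 439/11
  121·L_1(x) = (121/24)x^3 - (605/24)x^2 - (1573/12)x + 605
  281·L_2(x) = -(281/18)x^3 + (562/9)x^2 + (843/2)x - 1405
  925·L_3(x) = (925/66)x^3 - (925/33)x^2 - (21275/66)x + 9250/11
Adding term by term: 4x^3 + 2x^2 - 2x + 1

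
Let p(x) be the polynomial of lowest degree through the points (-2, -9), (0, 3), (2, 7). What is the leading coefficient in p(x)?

-1

L_0(x) = x(x - 2) / [8] = (1/8)x^2 - (1/4)x
L_1(x) = (x + 2)(x - 2) / [-4] = -(1/4)x^2 + 1
L_2(x) = (x + 2)x / [8] = (1/8)x^2 + (1/4)x
p(x) = (-9)·L_0 + 3·L_1 + 7·L_2
Only the coefficient of x^2 is needed; take it from each L_i and combine:
(-9)·(1/8) + 3·(-1/4) + 7·(1/8) = -1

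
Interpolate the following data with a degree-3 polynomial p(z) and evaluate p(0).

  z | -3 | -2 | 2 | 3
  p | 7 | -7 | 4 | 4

Evaluate each Lagrange basis at z = 0:
L_0(0) = (2)·(-2)·(-3)/[(-1)·(-5)·(-6)] = -2/5
L_1(0) = (3)·(-2)·(-3)/[(1)·(-4)·(-5)] = 9/10
L_2(0) = (3)·(2)·(-3)/[(5)·(4)·(-1)] = 9/10
L_3(0) = (3)·(2)·(-2)/[(6)·(5)·(1)] = -2/5
Sum: 7·(-2/5) + (-7)·(9/10) + 4·(9/10) + 4·(-2/5) = -71/10

-71/10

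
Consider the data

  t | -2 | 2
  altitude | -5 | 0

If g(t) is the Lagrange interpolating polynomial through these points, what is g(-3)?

-25/4

Evaluate each Lagrange basis at t = -3:
L_0(-3) = (-5)/[(-4)] = 5/4
L_1(-3) = (-1)/[(4)] = -1/4
Sum: (-5)·(5/4) + 0 = -25/4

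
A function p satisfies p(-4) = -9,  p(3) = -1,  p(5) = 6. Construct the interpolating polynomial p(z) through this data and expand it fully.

p(z) = (11/42)z^2 + (59/42)z - 53/7

Build the Lagrange basis polynomials:
L_0(z) = (z - 3)(z - 5) / [63] = (1/63)z^2 - (8/63)z + 5/21
L_1(z) = (z + 4)(z - 5) / [-14] = -(1/14)z^2 + (1/14)z + 10/7
L_2(z) = (z + 4)(z - 3) / [18] = (1/18)z^2 + (1/18)z - 2/3
p(z) = (-9)·L_0 + (-1)·L_1 + 6·L_2
  (-9)·L_0(z) = -(1/7)z^2 + (8/7)z - 15/7
  (-1)·L_1(z) = (1/14)z^2 - (1/14)z - 10/7
  6·L_2(z) = (1/3)z^2 + (1/3)z - 4
Adding term by term: (11/42)z^2 + (59/42)z - 53/7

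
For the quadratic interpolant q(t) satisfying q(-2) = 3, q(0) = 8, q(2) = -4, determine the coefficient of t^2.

The leading coefficient equals the top divided difference q[-2,0,2].
q[-2,0] = (8 - 3) / (0 - (-2)) = 5/2
q[0,2] = (-4 - 8) / (2 - 0) = -6
q[-2,0,2] = (-6 - 5/2) / (2 - (-2)) = -17/8

-17/8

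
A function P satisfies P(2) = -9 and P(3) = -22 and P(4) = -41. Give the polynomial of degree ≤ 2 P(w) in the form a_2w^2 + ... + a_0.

P(w) = -3w^2 + 2w - 1

Build the Lagrange basis polynomials:
L_0(w) = (w - 3)(w - 4) / [2] = (1/2)w^2 - (7/2)w + 6
L_1(w) = (w - 2)(w - 4) / [-1] = -w^2 + 6w - 8
L_2(w) = (w - 2)(w - 3) / [2] = (1/2)w^2 - (5/2)w + 3
P(w) = (-9)·L_0 + (-22)·L_1 + (-41)·L_2
  (-9)·L_0(w) = -(9/2)w^2 + (63/2)w - 54
  (-22)·L_1(w) = 22w^2 - 132w + 176
  (-41)·L_2(w) = -(41/2)w^2 + (205/2)w - 123
Adding term by term: -3w^2 + 2w - 1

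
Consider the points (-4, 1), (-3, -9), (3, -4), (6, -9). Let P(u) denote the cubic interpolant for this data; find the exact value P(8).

-739/21

Using Newton's divided-difference form:
P[-4,-3] = (-9 - 1) / (-3 - (-4)) = -10
P[-3,3] = (-4 - (-9)) / (3 - (-3)) = 5/6
P[3,6] = (-9 - (-4)) / (6 - 3) = -5/3
P[-4,-3,3] = (5/6 - (-10)) / (3 - (-4)) = 65/42
P[-3,3,6] = (-5/3 - 5/6) / (6 - (-3)) = -5/18
P[-4,-3,3,6] = (-5/18 - 65/42) / (6 - (-4)) = -23/126
P(8) = 1 + (-10)·(12) + (65/42)·(12)·(11) + (-23/126)·(12)·(11)·(5) = -739/21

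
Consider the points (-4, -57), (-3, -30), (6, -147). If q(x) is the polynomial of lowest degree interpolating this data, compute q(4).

Using Newton's divided-difference form:
q[-4,-3] = (-30 - (-57)) / (-3 - (-4)) = 27
q[-3,6] = (-147 - (-30)) / (6 - (-3)) = -13
q[-4,-3,6] = (-13 - 27) / (6 - (-4)) = -4
q(4) = -57 + 27·(8) + (-4)·(8)·(7) = -65

-65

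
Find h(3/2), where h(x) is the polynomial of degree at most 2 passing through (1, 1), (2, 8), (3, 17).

17/4

L_0(3/2) = (-1/2)·(-3/2)/[(-1)·(-2)] = 3/8
L_1(3/2) = (1/2)·(-3/2)/[(1)·(-1)] = 3/4
L_2(3/2) = (1/2)·(-1/2)/[(2)·(1)] = -1/8
Sum: 1·(3/8) + 8·(3/4) + 17·(-1/8) = 17/4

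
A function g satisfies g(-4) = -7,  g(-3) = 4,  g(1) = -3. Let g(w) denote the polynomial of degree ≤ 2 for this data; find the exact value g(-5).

Using Newton's divided-difference form:
g[-4,-3] = (4 - (-7)) / (-3 - (-4)) = 11
g[-3,1] = (-3 - 4) / (1 - (-3)) = -7/4
g[-4,-3,1] = (-7/4 - 11) / (1 - (-4)) = -51/20
g(-5) = -7 + 11·(-1) + (-51/20)·(-1)·(-2) = -231/10

-231/10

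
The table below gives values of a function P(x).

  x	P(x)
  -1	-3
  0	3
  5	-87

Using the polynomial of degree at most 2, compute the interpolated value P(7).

-179

Using Newton's divided-difference form:
P[-1,0] = (3 - (-3)) / (0 - (-1)) = 6
P[0,5] = (-87 - 3) / (5 - 0) = -18
P[-1,0,5] = (-18 - 6) / (5 - (-1)) = -4
P(7) = -3 + 6·(8) + (-4)·(8)·(7) = -179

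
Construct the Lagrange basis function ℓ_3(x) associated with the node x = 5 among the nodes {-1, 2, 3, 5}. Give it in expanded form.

ℓ_3(x) = (x + 1)(x - 2)(x - 3) / [(6)·(3)·(2)]
       = (x^3 - 4x^2 + x + 6) / (36)

ℓ_3(x) = (1/36)x^3 - (1/9)x^2 + (1/36)x + 1/6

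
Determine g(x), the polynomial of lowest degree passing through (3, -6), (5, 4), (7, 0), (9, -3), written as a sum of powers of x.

g(x) = (5/16)x^3 - (103/16)x^2 + (659/16)x - 1281/16

Build the Lagrange basis polynomials:
L_0(x) = (x - 5)(x - 7)(x - 9) / [-48] = -(1/48)x^3 + (7/16)x^2 - (143/48)x + 105/16
L_1(x) = (x - 3)(x - 7)(x - 9) / [16] = (1/16)x^3 - (19/16)x^2 + (111/16)x - 189/16
L_2(x) = (x - 3)(x - 5)(x - 9) / [-16] = -(1/16)x^3 + (17/16)x^2 - (87/16)x + 135/16
L_3(x) = (x - 3)(x - 5)(x - 7) / [48] = (1/48)x^3 - (5/16)x^2 + (71/48)x - 35/16
g(x) = (-6)·L_0 + 4·L_1 + 0·L_2 + (-3)·L_3
  (-6)·L_0(x) = (1/8)x^3 - (21/8)x^2 + (143/8)x - 315/8
  4·L_1(x) = (1/4)x^3 - (19/4)x^2 + (111/4)x - 189/4
  0·L_2(x) = 0
  (-3)·L_3(x) = -(1/16)x^3 + (15/16)x^2 - (71/16)x + 105/16
Adding term by term: (5/16)x^3 - (103/16)x^2 + (659/16)x - 1281/16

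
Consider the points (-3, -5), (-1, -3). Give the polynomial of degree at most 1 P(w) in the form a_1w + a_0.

Build the Lagrange basis polynomials:
L_0(w) = (w + 1) / [-2] = -(1/2)w - 1/2
L_1(w) = (w + 3) / [2] = (1/2)w + 3/2
P(w) = (-5)·L_0 + (-3)·L_1
  (-5)·L_0(w) = (5/2)w + 5/2
  (-3)·L_1(w) = -(3/2)w - 9/2
Adding term by term: w - 2

P(w) = w - 2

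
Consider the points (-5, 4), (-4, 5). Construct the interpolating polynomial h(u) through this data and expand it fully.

L_0(u) = (u + 4) / [-1] = -u - 4
L_1(u) = (u + 5) / [1] = u + 5
h(u) = 4·L_0 + 5·L_1
  4·L_0(u) = -4u - 16
  5·L_1(u) = 5u + 25
Adding term by term: u + 9

h(u) = u + 9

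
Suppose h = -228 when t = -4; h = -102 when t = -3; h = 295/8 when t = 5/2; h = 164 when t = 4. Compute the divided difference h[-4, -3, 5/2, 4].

h[-4,-3] = (-102 - (-228)) / (-3 - (-4)) = 126
h[-3,5/2] = (295/8 - (-102)) / (5/2 - (-3)) = 101/4
h[5/2,4] = (164 - 295/8) / (4 - 5/2) = 339/4
h[-4,-3,5/2] = (101/4 - 126) / (5/2 - (-4)) = -31/2
h[-3,5/2,4] = (339/4 - 101/4) / (4 - (-3)) = 17/2
h[-4,-3,5/2,4] = (17/2 - (-31/2)) / (4 - (-4)) = 3

3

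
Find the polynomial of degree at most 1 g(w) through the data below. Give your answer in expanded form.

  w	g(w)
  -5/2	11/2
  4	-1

g(w) = -w + 3

Build the Lagrange basis polynomials:
L_0(w) = (w - 4) / [-13/2] = -(2/13)w + 8/13
L_1(w) = (w + 5/2) / [13/2] = (2/13)w + 5/13
g(w) = (11/2)·L_0 + (-1)·L_1
  (11/2)·L_0(w) = -(11/13)w + 44/13
  (-1)·L_1(w) = -(2/13)w - 5/13
Adding term by term: -w + 3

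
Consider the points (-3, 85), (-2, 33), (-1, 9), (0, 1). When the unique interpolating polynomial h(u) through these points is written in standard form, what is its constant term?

1

L_0(u) = (u + 2)(u + 1)u / [-6] = -(1/6)u^3 - (1/2)u^2 - (1/3)u
L_1(u) = (u + 3)(u + 1)u / [2] = (1/2)u^3 + 2u^2 + (3/2)u
L_2(u) = (u + 3)(u + 2)u / [-2] = -(1/2)u^3 - (5/2)u^2 - 3u
L_3(u) = (u + 3)(u + 2)(u + 1) / [6] = (1/6)u^3 + u^2 + (11/6)u + 1
h(u) = 85·L_0 + 33·L_1 + 9·L_2 + 1·L_3
Only the constant term is needed; take it from each L_i and combine:
85·(0) + 33·(0) + 9·(0) + 1·(1) = 1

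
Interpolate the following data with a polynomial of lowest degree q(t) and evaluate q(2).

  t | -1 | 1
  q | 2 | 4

L_0(2) = (1)/[(-2)] = -1/2
L_1(2) = (3)/[(2)] = 3/2
Sum: 2·(-1/2) + 4·(3/2) = 5

5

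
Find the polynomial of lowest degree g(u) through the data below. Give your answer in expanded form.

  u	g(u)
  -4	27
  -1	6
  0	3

g(u) = u^2 - 2u + 3

Build the Lagrange basis polynomials:
L_0(u) = (u + 1)u / [12] = (1/12)u^2 + (1/12)u
L_1(u) = (u + 4)u / [-3] = -(1/3)u^2 - (4/3)u
L_2(u) = (u + 4)(u + 1) / [4] = (1/4)u^2 + (5/4)u + 1
g(u) = 27·L_0 + 6·L_1 + 3·L_2
  27·L_0(u) = (9/4)u^2 + (9/4)u
  6·L_1(u) = -2u^2 - 8u
  3·L_2(u) = (3/4)u^2 + (15/4)u + 3
Adding term by term: u^2 - 2u + 3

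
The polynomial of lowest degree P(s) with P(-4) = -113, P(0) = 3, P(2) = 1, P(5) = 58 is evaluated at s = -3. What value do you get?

-54

L_0(-3) = (-3)·(-5)·(-8)/[(-4)·(-6)·(-9)] = 5/9
L_1(-3) = (1)·(-5)·(-8)/[(4)·(-2)·(-5)] = 1
L_2(-3) = (1)·(-3)·(-8)/[(6)·(2)·(-3)] = -2/3
L_3(-3) = (1)·(-3)·(-5)/[(9)·(5)·(3)] = 1/9
Sum: (-113)·(5/9) + 3·(1) + 1·(-2/3) + 58·(1/9) = -54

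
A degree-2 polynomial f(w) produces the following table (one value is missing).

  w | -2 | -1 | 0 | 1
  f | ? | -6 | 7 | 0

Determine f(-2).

-39

The 3 known values determine f uniquely (degree ≤ 2).
Evaluate each Lagrange basis at w = -2:
L_0(-2) = (-2)·(-3)/[(-1)·(-2)] = 3
L_1(-2) = (-1)·(-3)/[(1)·(-1)] = -3
L_2(-2) = (-1)·(-2)/[(2)·(1)] = 1
Sum: (-6)·(3) + 7·(-3) + 0 = -39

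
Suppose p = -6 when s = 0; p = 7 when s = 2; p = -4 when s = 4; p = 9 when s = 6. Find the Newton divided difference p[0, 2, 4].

p[0,2] = (7 - (-6)) / (2 - 0) = 13/2
p[2,4] = (-4 - 7) / (4 - 2) = -11/2
p[0,2,4] = (-11/2 - 13/2) / (4 - 0) = -3

-3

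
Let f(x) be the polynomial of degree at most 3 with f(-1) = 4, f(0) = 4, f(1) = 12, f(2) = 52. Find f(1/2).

11/2

L_0(1/2) = (1/2)·(-1/2)·(-3/2)/[(-1)·(-2)·(-3)] = -1/16
L_1(1/2) = (3/2)·(-1/2)·(-3/2)/[(1)·(-1)·(-2)] = 9/16
L_2(1/2) = (3/2)·(1/2)·(-3/2)/[(2)·(1)·(-1)] = 9/16
L_3(1/2) = (3/2)·(1/2)·(-1/2)/[(3)·(2)·(1)] = -1/16
Sum: 4·(-1/16) + 4·(9/16) + 12·(9/16) + 52·(-1/16) = 11/2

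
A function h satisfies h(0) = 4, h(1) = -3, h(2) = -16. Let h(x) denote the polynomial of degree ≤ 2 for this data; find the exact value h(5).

Evaluate each Lagrange basis at x = 5:
L_0(5) = (4)·(3)/[(-1)·(-2)] = 6
L_1(5) = (5)·(3)/[(1)·(-1)] = -15
L_2(5) = (5)·(4)/[(2)·(1)] = 10
Sum: 4·(6) + (-3)·(-15) + (-16)·(10) = -91

-91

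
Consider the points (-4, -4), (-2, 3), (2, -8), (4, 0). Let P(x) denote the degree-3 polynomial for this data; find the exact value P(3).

-311/48

Evaluate each Lagrange basis at x = 3:
L_0(3) = (5)·(1)·(-1)/[(-2)·(-6)·(-8)] = 5/96
L_1(3) = (7)·(1)·(-1)/[(2)·(-4)·(-6)] = -7/48
L_2(3) = (7)·(5)·(-1)/[(6)·(4)·(-2)] = 35/48
L_3(3) = (7)·(5)·(1)/[(8)·(6)·(2)] = 35/96
Sum: (-4)·(5/96) + 3·(-7/48) + (-8)·(35/48) + 0 = -311/48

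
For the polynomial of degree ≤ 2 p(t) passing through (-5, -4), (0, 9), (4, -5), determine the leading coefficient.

-61/90

The leading coefficient equals the top divided difference p[-5,0,4].
p[-5,0] = (9 - (-4)) / (0 - (-5)) = 13/5
p[0,4] = (-5 - 9) / (4 - 0) = -7/2
p[-5,0,4] = (-7/2 - 13/5) / (4 - (-5)) = -61/90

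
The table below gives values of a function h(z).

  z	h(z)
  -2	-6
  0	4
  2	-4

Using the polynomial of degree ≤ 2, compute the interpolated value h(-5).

-219/4

L_0(-5) = (-5)·(-7)/[(-2)·(-4)] = 35/8
L_1(-5) = (-3)·(-7)/[(2)·(-2)] = -21/4
L_2(-5) = (-3)·(-5)/[(4)·(2)] = 15/8
Sum: (-6)·(35/8) + 4·(-21/4) + (-4)·(15/8) = -219/4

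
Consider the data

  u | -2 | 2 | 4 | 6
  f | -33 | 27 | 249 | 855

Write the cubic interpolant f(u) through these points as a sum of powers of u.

L_0(u) = (u - 2)(u - 4)(u - 6) / [-192] = -(1/192)u^3 + (1/16)u^2 - (11/48)u + 1/4
L_1(u) = (u + 2)(u - 4)(u - 6) / [32] = (1/32)u^3 - (1/4)u^2 + (1/8)u + 3/2
L_2(u) = (u + 2)(u - 2)(u - 6) / [-24] = -(1/24)u^3 + (1/4)u^2 + (1/6)u - 1
L_3(u) = (u + 2)(u - 2)(u - 4) / [64] = (1/64)u^3 - (1/16)u^2 - (1/16)u + 1/4
f(u) = (-33)·L_0 + 27·L_1 + 249·L_2 + 855·L_3
  (-33)·L_0(u) = (11/64)u^3 - (33/16)u^2 + (121/16)u - 33/4
  27·L_1(u) = (27/32)u^3 - (27/4)u^2 + (27/8)u + 81/2
  249·L_2(u) = -(83/8)u^3 + (249/4)u^2 + (83/2)u - 249
  855·L_3(u) = (855/64)u^3 - (855/16)u^2 - (855/16)u + 855/4
Adding term by term: 4u^3 - u - 3

f(u) = 4u^3 - u - 3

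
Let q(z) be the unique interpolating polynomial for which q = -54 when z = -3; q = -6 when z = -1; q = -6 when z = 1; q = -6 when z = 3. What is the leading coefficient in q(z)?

1

The leading coefficient equals the top divided difference q[-3,-1,1,3].
q[-3,-1] = (-6 - (-54)) / (-1 - (-3)) = 24
q[-1,1] = (-6 - (-6)) / (1 - (-1)) = 0
q[1,3] = (-6 - (-6)) / (3 - 1) = 0
q[-3,-1,1] = (0 - 24) / (1 - (-3)) = -6
q[-1,1,3] = (0 - 0) / (3 - (-1)) = 0
q[-3,-1,1,3] = (0 - (-6)) / (3 - (-3)) = 1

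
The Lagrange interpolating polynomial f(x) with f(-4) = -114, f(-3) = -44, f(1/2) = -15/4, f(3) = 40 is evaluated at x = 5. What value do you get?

Evaluate each Lagrange basis at x = 5:
L_0(5) = (8)·(9/2)·(2)/[(-1)·(-9/2)·(-7)] = -16/7
L_1(5) = (9)·(9/2)·(2)/[(1)·(-7/2)·(-6)] = 27/7
L_2(5) = (9)·(8)·(2)/[(9/2)·(7/2)·(-5/2)] = -128/35
L_3(5) = (9)·(8)·(9/2)/[(7)·(6)·(5/2)] = 108/35
Sum: (-114)·(-16/7) + (-44)·(27/7) + (-15/4)·(-128/35) + 40·(108/35) = 228

228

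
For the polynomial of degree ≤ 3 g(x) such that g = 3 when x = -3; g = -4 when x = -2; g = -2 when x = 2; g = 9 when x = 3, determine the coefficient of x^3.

1/10

The leading coefficient equals the top divided difference g[-3,-2,2,3].
g[-3,-2] = (-4 - 3) / (-2 - (-3)) = -7
g[-2,2] = (-2 - (-4)) / (2 - (-2)) = 1/2
g[2,3] = (9 - (-2)) / (3 - 2) = 11
g[-3,-2,2] = (1/2 - (-7)) / (2 - (-3)) = 3/2
g[-2,2,3] = (11 - 1/2) / (3 - (-2)) = 21/10
g[-3,-2,2,3] = (21/10 - 3/2) / (3 - (-3)) = 1/10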